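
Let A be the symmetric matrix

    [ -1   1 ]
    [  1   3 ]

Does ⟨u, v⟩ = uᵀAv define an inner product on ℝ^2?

For the 2×2 matrix [[-1, 1], [1, 3]]: det = -1·3 − (1)² = -4, trace = 2.
det < 0 so the eigenvalues have opposite signs; the form is indefinite.
⟨·,·⟩ is an inner product exactly when A is positive definite.

no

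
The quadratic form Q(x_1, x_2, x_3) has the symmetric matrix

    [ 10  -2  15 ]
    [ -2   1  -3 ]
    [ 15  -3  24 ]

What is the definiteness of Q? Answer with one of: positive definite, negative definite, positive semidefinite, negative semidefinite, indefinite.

Symmetric row and column elimination reduces A to a congruent diagonal form with pivots 10, 3/5, 3/2.
That gives 3 positive pivots.
Hence Q is positive definite.

positive definite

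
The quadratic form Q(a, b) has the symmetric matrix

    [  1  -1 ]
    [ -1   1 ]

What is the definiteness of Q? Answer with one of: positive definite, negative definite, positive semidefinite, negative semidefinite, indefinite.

positive semidefinite

For the 2×2 matrix [[1, -1], [-1, 1]]: det = 1·1 − (-1)² = 0, trace = 2.
det = 0 so one eigenvalue is zero; the form is semidefinite with the sign of the trace.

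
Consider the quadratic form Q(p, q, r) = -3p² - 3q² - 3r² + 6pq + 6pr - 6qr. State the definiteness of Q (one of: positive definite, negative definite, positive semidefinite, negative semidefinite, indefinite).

negative semidefinite

The associated matrix is A = [[-3, 3, 3], [3, -3, -3], [3, -3, -3]].
Congruent diagonalization of A (simultaneous row and column reduction) yields pivots -3, 0, 0.
Counting signs: 1 negative, 2 zero.
Hence Q is negative semidefinite.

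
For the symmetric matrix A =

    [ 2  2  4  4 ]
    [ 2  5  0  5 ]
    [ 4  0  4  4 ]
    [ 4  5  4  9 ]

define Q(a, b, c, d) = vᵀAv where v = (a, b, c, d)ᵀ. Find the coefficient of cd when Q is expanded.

The coefficient of cd is A[3,4] + A[4,3] = 2·4 = 8.

8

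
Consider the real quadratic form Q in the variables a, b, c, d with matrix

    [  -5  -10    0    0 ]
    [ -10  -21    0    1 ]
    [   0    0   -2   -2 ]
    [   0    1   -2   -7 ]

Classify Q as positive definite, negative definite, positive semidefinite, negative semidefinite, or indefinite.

Leading principal minors: Δ_1 = -5, Δ_2 = 5, Δ_3 = -10, Δ_4 = 40.
The signs alternate starting with Δ_1 < 0, so by Sylvester's criterion Q is negative definite.

negative definite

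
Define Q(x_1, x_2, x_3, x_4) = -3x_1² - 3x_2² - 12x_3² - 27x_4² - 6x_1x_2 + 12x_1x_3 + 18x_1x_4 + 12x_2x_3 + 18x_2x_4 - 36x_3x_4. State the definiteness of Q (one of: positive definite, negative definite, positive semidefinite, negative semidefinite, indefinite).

negative semidefinite

Write A = [[-3, -3, 6, 9], [-3, -3, 6, 9], [6, 6, -12, -18], [9, 9, -18, -27]].
Congruent diagonalization of A (simultaneous row and column reduction) yields pivots -3, 0, 0, 0.
Counting signs: 1 negative, 3 zero.
Hence Q is negative semidefinite.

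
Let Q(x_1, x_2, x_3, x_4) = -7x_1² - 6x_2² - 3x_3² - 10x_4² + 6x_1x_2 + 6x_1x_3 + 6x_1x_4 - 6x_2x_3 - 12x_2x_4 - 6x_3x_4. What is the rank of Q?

The symmetric matrix is A = [[-7, 3, 3, 3], [3, -6, -3, -6], [3, -3, -3, -3], [3, -6, -3, -10]].
Symmetric row and column elimination reduces A to a congruent diagonal form with pivots -7, -33/7, -12/11, -4.
That gives 4 negative pivots.
The rank is the number of nonzero pivots: 4.

4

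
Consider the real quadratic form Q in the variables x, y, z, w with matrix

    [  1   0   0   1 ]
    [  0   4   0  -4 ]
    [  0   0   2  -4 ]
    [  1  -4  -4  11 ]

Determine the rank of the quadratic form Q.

4

Applying the same elementary operations to the rows and columns of A produces a congruent diagonal matrix with entries 1, 4, 2, -2.
Counting signs: 3 positive, 1 negative.
The rank is the number of nonzero pivots: 4.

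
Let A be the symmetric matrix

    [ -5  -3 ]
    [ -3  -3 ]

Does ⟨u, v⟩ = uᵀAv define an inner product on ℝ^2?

no

An LDLᵀ factorisation of A has diagonal entries -5, -6/5.
That gives 2 negative pivots.
Hence Q is negative definite.
⟨·,·⟩ is an inner product exactly when A is positive definite.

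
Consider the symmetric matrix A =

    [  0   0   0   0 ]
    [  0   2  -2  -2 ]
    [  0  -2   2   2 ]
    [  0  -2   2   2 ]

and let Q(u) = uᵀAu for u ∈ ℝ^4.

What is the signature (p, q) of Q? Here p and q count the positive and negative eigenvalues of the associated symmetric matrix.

Row-reducing A symmetrically gives the diagonal entries 0, 2, 0, 0.
So there are 1 positive, 3 zero pivots.

(1, 0)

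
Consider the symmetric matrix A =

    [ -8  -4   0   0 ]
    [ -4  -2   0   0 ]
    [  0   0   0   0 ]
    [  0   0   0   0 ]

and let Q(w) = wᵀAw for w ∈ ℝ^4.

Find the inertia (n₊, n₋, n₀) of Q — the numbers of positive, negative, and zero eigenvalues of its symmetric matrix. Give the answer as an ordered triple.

(0, 1, 3)

Congruent diagonalization of A (simultaneous row and column reduction) yields pivots -8, 0, 0, 0.
So there are 1 negative, 3 zero pivots.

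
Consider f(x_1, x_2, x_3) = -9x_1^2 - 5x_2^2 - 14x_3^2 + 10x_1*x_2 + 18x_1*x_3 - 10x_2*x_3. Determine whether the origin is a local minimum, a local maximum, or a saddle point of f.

The Hessian at the origin is H = [[-18, 10, 18], [10, -10, -10], [18, -10, -28]].
Symmetric row and column elimination reduces H to a congruent diagonal form with pivots -18, -40/9, -10.
So there are 3 negative pivots.
H is negative definite, so the origin is a strict local maximum.

local maximum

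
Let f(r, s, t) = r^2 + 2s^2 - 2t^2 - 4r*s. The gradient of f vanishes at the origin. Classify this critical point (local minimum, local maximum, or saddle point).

saddle point

The Hessian at the origin is H = [[2, -4, 0], [-4, 4, 0], [0, 0, -4]].
Applying the same elementary operations to the rows and columns of H produces a congruent diagonal matrix with entries 2, -4, -4.
That gives 1 positive, 2 negative pivots.
H is indefinite, so the origin is a saddle point.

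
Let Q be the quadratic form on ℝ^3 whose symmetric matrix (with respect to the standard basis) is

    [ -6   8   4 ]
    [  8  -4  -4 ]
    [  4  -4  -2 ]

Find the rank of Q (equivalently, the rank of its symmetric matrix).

Congruent diagonalization of A (simultaneous row and column reduction) yields pivots -6, 20/3, 2/5.
So there are 2 positive, 1 negative pivots.
The rank is the number of nonzero pivots: 3.

3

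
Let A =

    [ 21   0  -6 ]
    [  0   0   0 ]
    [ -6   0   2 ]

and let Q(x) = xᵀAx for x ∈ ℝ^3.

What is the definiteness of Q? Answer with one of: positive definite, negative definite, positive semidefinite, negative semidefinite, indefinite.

positive semidefinite

Symmetric row and column elimination reduces A to a congruent diagonal form with pivots 21, 0, 2/7.
That gives 2 positive, 1 zero pivots.
Hence Q is positive semidefinite.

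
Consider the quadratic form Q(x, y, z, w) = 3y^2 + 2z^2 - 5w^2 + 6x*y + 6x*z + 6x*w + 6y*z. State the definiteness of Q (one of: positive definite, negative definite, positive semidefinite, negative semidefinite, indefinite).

indefinite

The symmetric matrix is A = [[0, 3, 3, 3], [3, 3, 3, 0], [3, 3, 2, 0], [3, 0, 0, -5]].
A is congruent to a diagonal matrix with 1 positive, 3 negative and 0 zero entries, so Q is indefinite.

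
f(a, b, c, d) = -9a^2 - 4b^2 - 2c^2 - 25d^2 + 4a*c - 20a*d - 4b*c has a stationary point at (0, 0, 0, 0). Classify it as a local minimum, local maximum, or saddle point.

The Hessian at the origin is H = [[-18, 0, 4, -20], [0, -8, -4, 0], [4, -4, -4, 0], [-20, 0, 0, -50]].
Row-reducing H symmetrically gives the diagonal entries -18, -8, -10/9, -10.
So there are 4 negative pivots.
H is negative definite, so the origin is a strict local maximum.

local maximum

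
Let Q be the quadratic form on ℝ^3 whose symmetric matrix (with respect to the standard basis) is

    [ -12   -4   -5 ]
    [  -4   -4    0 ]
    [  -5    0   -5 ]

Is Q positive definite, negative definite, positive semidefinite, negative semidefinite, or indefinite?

negative definite

Leading principal minors: Δ_1 = -12, Δ_2 = 32, Δ_3 = -60.
The signs alternate starting with Δ_1 < 0, so by Sylvester's criterion Q is negative definite.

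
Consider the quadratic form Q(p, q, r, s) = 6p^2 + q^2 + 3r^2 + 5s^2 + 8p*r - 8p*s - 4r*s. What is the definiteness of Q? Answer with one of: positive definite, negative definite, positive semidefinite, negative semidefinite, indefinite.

positive definite

The symmetric matrix is A = [[6, 0, 4, -4], [0, 1, 0, 0], [4, 0, 3, -2], [-4, 0, -2, 5]].
Symmetric row and column elimination reduces A to a congruent diagonal form with pivots 6, 1, 1/3, 1.
That gives 4 positive pivots.
Hence Q is positive definite.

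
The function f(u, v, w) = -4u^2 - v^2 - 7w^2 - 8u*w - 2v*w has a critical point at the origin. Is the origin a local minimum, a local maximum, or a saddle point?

local maximum

The Hessian at the origin is H = [[-8, 0, -8], [0, -2, -2], [-8, -2, -14]].
Applying the same elementary operations to the rows and columns of H produces a congruent diagonal matrix with entries -8, -2, -4.
That gives 3 negative pivots.
H is negative definite, so the origin is a strict local maximum.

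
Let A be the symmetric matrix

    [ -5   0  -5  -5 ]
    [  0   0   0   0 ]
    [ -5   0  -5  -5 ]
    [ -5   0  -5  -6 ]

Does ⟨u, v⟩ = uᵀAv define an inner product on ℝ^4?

no

Applying the same elementary operations to the rows and columns of A produces a congruent diagonal matrix with entries -5, 0, 0, -1.
Counting signs: 2 negative, 2 zero.
Hence Q is negative semidefinite.
⟨·,·⟩ is an inner product exactly when A is positive definite.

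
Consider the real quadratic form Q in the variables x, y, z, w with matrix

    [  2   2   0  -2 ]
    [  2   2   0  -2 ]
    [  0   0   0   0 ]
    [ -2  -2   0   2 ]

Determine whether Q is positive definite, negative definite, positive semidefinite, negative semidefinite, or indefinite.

positive semidefinite

Symmetric row and column elimination reduces A to a congruent diagonal form with pivots 2, 0, 0, 0.
So there are 1 positive, 3 zero pivots.
Hence Q is positive semidefinite.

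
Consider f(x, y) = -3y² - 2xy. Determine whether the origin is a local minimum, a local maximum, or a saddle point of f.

The Hessian at the origin is H = [[0, -2], [-2, -6]].
det H = 0·-6 − (-2)² = -4 < 0, so H is indefinite.
Therefore the origin is a saddle point.

saddle point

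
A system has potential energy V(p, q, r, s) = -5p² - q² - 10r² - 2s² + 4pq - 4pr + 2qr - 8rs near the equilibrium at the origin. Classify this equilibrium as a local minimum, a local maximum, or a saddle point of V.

local maximum

The Hessian at the origin is H = [[-10, 4, -4, 0], [4, -2, 2, 0], [-4, 2, -20, -8], [0, 0, -8, -4]].
Row-reducing H symmetrically gives the diagonal entries -10, -2/5, -18, -4/9.
Counting signs: 4 negative.
H is negative definite, so the origin is a strict local maximum.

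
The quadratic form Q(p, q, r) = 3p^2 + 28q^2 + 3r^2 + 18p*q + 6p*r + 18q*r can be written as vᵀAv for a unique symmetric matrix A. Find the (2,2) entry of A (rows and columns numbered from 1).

28

The coefficient of q^2 in Q is 28, and that is exactly A[2,2].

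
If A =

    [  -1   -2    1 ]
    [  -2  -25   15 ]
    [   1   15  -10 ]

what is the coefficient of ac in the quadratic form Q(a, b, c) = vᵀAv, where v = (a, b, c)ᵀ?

2

The coefficient of ac is A[1,3] + A[3,1] = 2·1 = 2.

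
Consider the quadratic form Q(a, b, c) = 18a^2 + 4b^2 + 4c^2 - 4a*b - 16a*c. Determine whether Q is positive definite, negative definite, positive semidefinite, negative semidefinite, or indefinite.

The symmetric matrix of Q is A = [[18, -2, -8], [-2, 4, 0], [-8, 0, 4]].
Leading principal minors: Δ_1 = 18, Δ_2 = 68, Δ_3 = 16.
All leading principal minors are positive, so by Sylvester's criterion Q is positive definite.

positive definite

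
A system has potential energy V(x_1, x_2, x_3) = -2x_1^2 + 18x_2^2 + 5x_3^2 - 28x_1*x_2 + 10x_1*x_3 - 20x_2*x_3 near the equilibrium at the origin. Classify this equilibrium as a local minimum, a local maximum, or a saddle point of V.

The Hessian at the origin is H = [[-4, -28, 10], [-28, 36, -20], [10, -20, 10]].
An LDLᵀ factorisation of H has diagonal entries -4, 232, 5/58.
Counting signs: 2 positive, 1 negative.
H is indefinite, so the origin is a saddle point.

saddle point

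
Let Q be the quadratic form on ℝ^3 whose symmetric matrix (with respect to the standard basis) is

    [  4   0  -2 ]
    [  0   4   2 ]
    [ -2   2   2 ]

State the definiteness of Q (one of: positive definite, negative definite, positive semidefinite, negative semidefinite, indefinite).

positive semidefinite

Applying the same elementary operations to the rows and columns of A produces a congruent diagonal matrix with entries 4, 4, 0.
Counting signs: 2 positive, 1 zero.
Hence Q is positive semidefinite.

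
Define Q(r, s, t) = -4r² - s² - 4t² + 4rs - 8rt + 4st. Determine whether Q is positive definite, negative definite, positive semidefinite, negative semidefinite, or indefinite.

The symmetric matrix is A = [[-4, 2, -4], [2, -1, 2], [-4, 2, -4]].
Symmetric row and column elimination reduces A to a congruent diagonal form with pivots -4, 0, 0.
So there are 1 negative, 2 zero pivots.
Hence Q is negative semidefinite.

negative semidefinite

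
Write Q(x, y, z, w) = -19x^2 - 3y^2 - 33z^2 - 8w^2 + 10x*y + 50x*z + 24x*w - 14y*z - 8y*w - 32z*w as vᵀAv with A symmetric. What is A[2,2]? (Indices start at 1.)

-3

The coefficient of y^2 in Q is -3, and that is exactly A[2,2].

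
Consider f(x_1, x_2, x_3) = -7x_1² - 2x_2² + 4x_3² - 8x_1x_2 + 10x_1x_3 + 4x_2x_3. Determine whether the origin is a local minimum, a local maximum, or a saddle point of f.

The Hessian at the origin is H = [[-14, -8, 10], [-8, -4, 4], [10, 4, 8]].
Symmetric row and column elimination reduces H to a congruent diagonal form with pivots -14, 4/7, 10.
Counting signs: 2 positive, 1 negative.
H is indefinite, so the origin is a saddle point.

saddle point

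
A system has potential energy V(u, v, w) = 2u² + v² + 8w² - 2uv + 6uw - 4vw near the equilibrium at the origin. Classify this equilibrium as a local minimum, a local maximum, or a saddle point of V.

local minimum

The Hessian at the origin is H = [[4, -2, 6], [-2, 2, -4], [6, -4, 16]].
Row-reducing H symmetrically gives the diagonal entries 4, 1, 6.
Counting signs: 3 positive.
H is positive definite, so the origin is a strict local minimum.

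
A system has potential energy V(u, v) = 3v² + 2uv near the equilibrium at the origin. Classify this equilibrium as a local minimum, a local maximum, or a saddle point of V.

The Hessian at the origin is H = [[0, 2], [2, 6]].
det H = 0·6 − (2)² = -4 < 0, so H is indefinite.
Therefore the origin is a saddle point.

saddle point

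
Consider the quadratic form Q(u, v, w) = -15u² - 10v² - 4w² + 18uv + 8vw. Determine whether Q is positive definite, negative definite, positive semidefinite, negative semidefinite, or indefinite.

negative definite

The symmetric matrix of Q is A = [[-15, 9, 0], [9, -10, 4], [0, 4, -4]].
Leading principal minors: Δ_1 = -15, Δ_2 = 69, Δ_3 = -36.
The signs alternate starting with Δ_1 < 0, so by Sylvester's criterion Q is negative definite.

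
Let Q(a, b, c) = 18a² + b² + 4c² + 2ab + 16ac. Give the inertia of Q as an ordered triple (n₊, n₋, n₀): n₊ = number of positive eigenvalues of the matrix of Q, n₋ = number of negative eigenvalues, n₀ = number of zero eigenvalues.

(3, 0, 0)

The symmetric matrix is A = [[18, 1, 8], [1, 1, 0], [8, 0, 4]].
Symmetric row and column elimination reduces A to a congruent diagonal form with pivots 18, 17/18, 4/17.
Counting signs: 3 positive.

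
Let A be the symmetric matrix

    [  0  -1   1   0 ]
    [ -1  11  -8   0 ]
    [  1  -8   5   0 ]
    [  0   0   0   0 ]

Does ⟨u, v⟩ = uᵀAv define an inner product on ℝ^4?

A is congruent to a diagonal matrix with 1 positive, 1 negative and 2 zero entries, so Q is indefinite.
⟨·,·⟩ is an inner product exactly when A is positive definite.

no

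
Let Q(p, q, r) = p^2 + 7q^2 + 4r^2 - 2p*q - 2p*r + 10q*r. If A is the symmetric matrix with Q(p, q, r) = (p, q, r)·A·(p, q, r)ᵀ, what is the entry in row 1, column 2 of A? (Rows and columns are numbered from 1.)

-1

The coefficient of p·q in Q is -2. For a symmetric A this equals A[1,2] + A[2,1] = 2·A[1,2].
So A[1,2] = -2/2 = -1.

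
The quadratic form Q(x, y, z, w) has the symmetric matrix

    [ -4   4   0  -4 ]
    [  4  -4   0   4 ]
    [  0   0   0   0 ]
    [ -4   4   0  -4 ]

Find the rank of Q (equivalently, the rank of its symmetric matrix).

Row-reducing A symmetrically gives the diagonal entries -4, 0, 0, 0.
That gives 1 negative, 3 zero pivots.
The rank is the number of nonzero pivots: 1.

1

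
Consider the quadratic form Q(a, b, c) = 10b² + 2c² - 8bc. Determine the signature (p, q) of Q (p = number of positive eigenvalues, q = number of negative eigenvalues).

The symmetric matrix is A = [[0, 0, 0], [0, 10, -4], [0, -4, 2]].
Symmetric row and column elimination reduces A to a congruent diagonal form with pivots 0, 10, 2/5.
So there are 2 positive, 1 zero pivots.

(2, 0)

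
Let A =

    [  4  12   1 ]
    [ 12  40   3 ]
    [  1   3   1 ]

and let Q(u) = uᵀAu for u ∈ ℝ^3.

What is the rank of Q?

3

Applying the same elementary operations to the rows and columns of A produces a congruent diagonal matrix with entries 4, 4, 3/4.
That gives 3 positive pivots.
The rank is the number of nonzero pivots: 3.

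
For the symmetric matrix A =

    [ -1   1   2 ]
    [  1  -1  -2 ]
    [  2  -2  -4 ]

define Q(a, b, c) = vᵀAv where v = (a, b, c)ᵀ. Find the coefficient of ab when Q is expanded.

The coefficient of ab is A[1,2] + A[2,1] = 2·1 = 2.

2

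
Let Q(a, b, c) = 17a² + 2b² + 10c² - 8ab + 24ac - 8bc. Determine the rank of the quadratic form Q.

3

The associated matrix is A = [[17, -4, 12], [-4, 2, -4], [12, -4, 10]].
Congruent diagonalization of A (simultaneous row and column reduction) yields pivots 17, 18/17, 2/9.
So there are 3 positive pivots.
The rank is the number of nonzero pivots: 3.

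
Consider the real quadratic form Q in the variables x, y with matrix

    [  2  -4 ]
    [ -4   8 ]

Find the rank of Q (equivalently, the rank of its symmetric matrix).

Applying the same elementary operations to the rows and columns of A produces a congruent diagonal matrix with entries 2, 0.
That gives 1 positive, 1 zero pivots.
The rank is the number of nonzero pivots: 1.

1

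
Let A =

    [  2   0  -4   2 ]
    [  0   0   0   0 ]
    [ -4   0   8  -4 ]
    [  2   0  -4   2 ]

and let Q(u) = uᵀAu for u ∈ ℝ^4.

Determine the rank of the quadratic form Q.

1

Symmetric row and column elimination reduces A to a congruent diagonal form with pivots 2, 0, 0, 0.
Counting signs: 1 positive, 3 zero.
The rank is the number of nonzero pivots: 1.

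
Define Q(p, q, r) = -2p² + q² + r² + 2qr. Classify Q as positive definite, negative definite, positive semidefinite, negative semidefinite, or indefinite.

indefinite

The symmetric matrix is A = [[-2, 0, 0], [0, 1, 1], [0, 1, 1]].
Symmetric row and column elimination reduces A to a congruent diagonal form with pivots -2, 1, 0.
Counting signs: 1 positive, 1 negative, 1 zero.
Hence Q is indefinite.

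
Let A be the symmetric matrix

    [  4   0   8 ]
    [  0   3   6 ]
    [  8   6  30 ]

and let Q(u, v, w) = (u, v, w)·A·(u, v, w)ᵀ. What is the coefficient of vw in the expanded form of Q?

The coefficient of vw is A[2,3] + A[3,2] = 2·6 = 12.

12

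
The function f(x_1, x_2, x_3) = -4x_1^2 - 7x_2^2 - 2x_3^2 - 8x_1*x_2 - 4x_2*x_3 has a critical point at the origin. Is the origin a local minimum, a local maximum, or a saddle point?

The Hessian at the origin is H = [[-8, -8, 0], [-8, -14, -4], [0, -4, -4]].
Congruent diagonalization of H (simultaneous row and column reduction) yields pivots -8, -6, -4/3.
So there are 3 negative pivots.
H is negative definite, so the origin is a strict local maximum.

local maximum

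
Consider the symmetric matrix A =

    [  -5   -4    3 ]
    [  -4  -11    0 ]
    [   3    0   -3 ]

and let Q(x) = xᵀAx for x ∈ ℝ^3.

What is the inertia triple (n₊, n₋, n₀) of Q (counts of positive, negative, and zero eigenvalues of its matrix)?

(0, 3, 0)

Congruent diagonalization of A (simultaneous row and column reduction) yields pivots -5, -39/5, -6/13.
That gives 3 negative pivots.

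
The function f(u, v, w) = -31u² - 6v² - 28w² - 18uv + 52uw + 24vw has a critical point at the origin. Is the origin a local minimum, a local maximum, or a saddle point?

local maximum

The Hessian at the origin is H = [[-62, -18, 52], [-18, -12, 24], [52, 24, -56]].
Applying the same elementary operations to the rows and columns of H produces a congruent diagonal matrix with entries -62, -210/31, -24/35.
Counting signs: 3 negative.
H is negative definite, so the origin is a strict local maximum.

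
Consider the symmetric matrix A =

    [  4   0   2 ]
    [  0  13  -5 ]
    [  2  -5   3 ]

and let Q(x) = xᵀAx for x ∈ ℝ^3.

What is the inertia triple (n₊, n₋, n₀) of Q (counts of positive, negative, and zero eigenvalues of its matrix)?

(3, 0, 0)

Congruent diagonalization of A (simultaneous row and column reduction) yields pivots 4, 13, 1/13.
That gives 3 positive pivots.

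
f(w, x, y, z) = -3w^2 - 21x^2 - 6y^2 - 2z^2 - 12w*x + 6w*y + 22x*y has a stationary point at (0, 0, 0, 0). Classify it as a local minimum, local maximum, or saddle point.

The Hessian at the origin is H = [[-6, -12, 6, 0], [-12, -42, 22, 0], [6, 22, -12, 0], [0, 0, 0, -4]].
Congruent diagonalization of H (simultaneous row and column reduction) yields pivots -6, -18, -4/9, -4.
That gives 4 negative pivots.
H is negative definite, so the origin is a strict local maximum.

local maximum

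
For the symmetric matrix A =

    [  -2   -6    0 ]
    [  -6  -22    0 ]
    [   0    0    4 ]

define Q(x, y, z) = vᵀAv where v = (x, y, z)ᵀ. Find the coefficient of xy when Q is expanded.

The coefficient of xy is A[1,2] + A[2,1] = 2·(-6) = -12.

-12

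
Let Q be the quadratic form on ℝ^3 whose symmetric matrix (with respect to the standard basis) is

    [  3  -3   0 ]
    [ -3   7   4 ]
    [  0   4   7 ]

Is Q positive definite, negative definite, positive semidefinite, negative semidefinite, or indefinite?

Symmetric row and column elimination reduces A to a congruent diagonal form with pivots 3, 4, 3.
So there are 3 positive pivots.
Hence Q is positive definite.

positive definite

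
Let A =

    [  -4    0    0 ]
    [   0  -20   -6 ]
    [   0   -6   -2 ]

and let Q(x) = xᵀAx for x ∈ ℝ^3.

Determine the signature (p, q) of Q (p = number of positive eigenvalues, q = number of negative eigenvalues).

(0, 3)

An LDLᵀ factorisation of A has diagonal entries -4, -20, -1/5.
So there are 3 negative pivots.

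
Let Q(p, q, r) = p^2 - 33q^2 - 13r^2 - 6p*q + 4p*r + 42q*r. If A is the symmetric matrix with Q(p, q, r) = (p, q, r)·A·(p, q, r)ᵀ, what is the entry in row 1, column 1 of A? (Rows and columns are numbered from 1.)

The coefficient of p^2 in Q is 1, and that is exactly A[1,1].

1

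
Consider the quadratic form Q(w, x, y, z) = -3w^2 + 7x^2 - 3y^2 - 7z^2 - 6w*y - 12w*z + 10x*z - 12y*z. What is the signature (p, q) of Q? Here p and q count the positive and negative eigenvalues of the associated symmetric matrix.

Write A = [[-3, 0, -3, -6], [0, 7, 0, 5], [-3, 0, -3, -6], [-6, 5, -6, -7]].
Symmetric row and column elimination reduces A to a congruent diagonal form with pivots -3, 7, 0, 10/7.
That gives 2 positive, 1 negative, 1 zero pivots.

(2, 1)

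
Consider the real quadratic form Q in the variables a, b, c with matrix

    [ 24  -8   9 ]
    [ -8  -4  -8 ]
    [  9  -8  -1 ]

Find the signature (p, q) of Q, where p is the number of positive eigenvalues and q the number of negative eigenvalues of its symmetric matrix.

Applying the same elementary operations to the rows and columns of A produces a congruent diagonal matrix with entries 24, -20/3, -5/8.
Counting signs: 1 positive, 2 negative.

(1, 2)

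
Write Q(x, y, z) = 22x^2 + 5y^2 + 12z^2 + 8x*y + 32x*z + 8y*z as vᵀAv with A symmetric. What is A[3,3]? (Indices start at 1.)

The coefficient of z^2 in Q is 12, and that is exactly A[3,3].

12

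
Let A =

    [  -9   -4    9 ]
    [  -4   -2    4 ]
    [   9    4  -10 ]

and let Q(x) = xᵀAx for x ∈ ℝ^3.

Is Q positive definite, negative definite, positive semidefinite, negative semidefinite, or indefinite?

Leading principal minors: Δ_1 = -9, Δ_2 = 2, Δ_3 = -2.
The signs alternate starting with Δ_1 < 0, so by Sylvester's criterion Q is negative definite.

negative definite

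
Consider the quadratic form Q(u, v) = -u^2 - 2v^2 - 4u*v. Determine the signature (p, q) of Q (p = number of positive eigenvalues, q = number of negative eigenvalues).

(1, 1)

The associated matrix is A = [[-1, -2], [-2, -2]].
Applying the same elementary operations to the rows and columns of A produces a congruent diagonal matrix with entries -1, 2.
Counting signs: 1 positive, 1 negative.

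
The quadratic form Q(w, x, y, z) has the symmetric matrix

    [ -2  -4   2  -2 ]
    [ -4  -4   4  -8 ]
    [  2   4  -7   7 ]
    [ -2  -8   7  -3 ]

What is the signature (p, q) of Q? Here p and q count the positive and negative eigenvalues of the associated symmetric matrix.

Row-reducing A symmetrically gives the diagonal entries -2, 4, -5, 0.
That gives 1 positive, 2 negative, 1 zero pivots.

(1, 2)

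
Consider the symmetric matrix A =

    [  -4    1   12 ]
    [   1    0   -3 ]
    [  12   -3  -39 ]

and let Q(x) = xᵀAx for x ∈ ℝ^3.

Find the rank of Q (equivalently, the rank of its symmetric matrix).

Congruent diagonalization of A (simultaneous row and column reduction) yields pivots -4, 1/4, -3.
So there are 1 positive, 2 negative pivots.
The rank is the number of nonzero pivots: 3.

3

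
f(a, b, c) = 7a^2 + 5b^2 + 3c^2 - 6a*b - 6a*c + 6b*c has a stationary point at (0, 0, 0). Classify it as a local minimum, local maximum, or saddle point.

The Hessian at the origin is H = [[14, -6, -6], [-6, 10, 6], [-6, 6, 6]].
An LDLᵀ factorisation of H has diagonal entries 14, 52/7, 24/13.
That gives 3 positive pivots.
H is positive definite, so the origin is a strict local minimum.

local minimum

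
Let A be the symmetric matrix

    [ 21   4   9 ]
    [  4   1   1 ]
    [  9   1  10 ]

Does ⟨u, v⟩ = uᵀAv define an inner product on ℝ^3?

yes

Symmetric row and column elimination reduces A to a congruent diagonal form with pivots 21, 5/21, 4.
That gives 3 positive pivots.
Hence Q is positive definite.
⟨·,·⟩ is an inner product exactly when A is positive definite.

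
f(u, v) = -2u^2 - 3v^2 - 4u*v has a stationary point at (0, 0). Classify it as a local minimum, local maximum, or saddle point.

local maximum

The Hessian at the origin is H = [[-4, -4], [-4, -6]].
det H = -4·-6 − (-4)² = 8 > 0 and H[1,1] = -4 < 0, so H is negative definite.
Therefore the origin is a local maximum.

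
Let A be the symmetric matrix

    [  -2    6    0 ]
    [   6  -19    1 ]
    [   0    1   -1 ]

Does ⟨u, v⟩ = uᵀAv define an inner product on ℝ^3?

Applying the same elementary operations to the rows and columns of A produces a congruent diagonal matrix with entries -2, -1, 0.
Counting signs: 2 negative, 1 zero.
Hence Q is negative semidefinite.
⟨·,·⟩ is an inner product exactly when A is positive definite.

no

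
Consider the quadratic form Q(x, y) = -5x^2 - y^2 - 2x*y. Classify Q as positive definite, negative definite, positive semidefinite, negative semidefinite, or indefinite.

negative definite

The symmetric matrix of Q is [[-5, -1], [-1, -1]].
For the 2×2 matrix [[-5, -1], [-1, -1]]: det = -5·-1 − (-1)² = 4, trace = -6.
det > 0 so both eigenvalues share the sign of the trace; trace = -6 < 0 ⇒ both negative.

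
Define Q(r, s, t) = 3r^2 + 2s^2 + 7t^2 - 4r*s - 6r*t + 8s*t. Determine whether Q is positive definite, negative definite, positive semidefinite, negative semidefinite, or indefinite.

The associated matrix is A = [[3, -2, -3], [-2, 2, 4], [-3, 4, 7]].
Applying the same elementary operations to the rows and columns of A produces a congruent diagonal matrix with entries 3, 2/3, -2.
Counting signs: 2 positive, 1 negative.
Hence Q is indefinite.

indefinite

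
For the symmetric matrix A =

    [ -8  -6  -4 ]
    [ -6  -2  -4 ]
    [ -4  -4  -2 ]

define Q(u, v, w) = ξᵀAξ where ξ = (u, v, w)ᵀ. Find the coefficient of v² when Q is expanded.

-2

The coefficient of v² is the diagonal entry A[2,2] = -2.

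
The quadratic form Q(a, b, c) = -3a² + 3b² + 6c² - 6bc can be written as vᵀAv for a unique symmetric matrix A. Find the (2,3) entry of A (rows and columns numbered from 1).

-3

The coefficient of b·c in Q is -6. For a symmetric A this equals A[2,3] + A[3,2] = 2·A[2,3].
So A[2,3] = -6/2 = -3.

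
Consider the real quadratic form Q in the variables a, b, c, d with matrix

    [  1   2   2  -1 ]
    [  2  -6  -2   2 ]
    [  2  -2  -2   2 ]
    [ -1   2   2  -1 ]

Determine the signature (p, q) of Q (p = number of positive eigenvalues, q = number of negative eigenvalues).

Row-reducing A symmetrically gives the diagonal entries 1, -10, -12/5, 2/3.
So there are 2 positive, 2 negative pivots.

(2, 2)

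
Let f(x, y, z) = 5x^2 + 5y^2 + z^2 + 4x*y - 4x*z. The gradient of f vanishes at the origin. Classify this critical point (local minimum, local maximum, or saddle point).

local minimum

The Hessian at the origin is H = [[10, 4, -4], [4, 10, 0], [-4, 0, 2]].
Row-reducing H symmetrically gives the diagonal entries 10, 42/5, 2/21.
So there are 3 positive pivots.
H is positive definite, so the origin is a strict local minimum.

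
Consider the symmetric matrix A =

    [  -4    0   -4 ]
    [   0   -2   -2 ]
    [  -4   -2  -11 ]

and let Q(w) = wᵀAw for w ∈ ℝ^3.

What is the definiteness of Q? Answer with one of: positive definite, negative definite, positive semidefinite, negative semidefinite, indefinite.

negative definite

Congruent diagonalization of A (simultaneous row and column reduction) yields pivots -4, -2, -5.
That gives 3 negative pivots.
Hence Q is negative definite.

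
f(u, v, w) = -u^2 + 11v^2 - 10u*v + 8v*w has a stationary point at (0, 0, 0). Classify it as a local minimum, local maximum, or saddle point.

saddle point

The Hessian at the origin is H = [[-2, -10, 0], [-10, 22, 8], [0, 8, 0]].
An LDLᵀ factorisation of H has diagonal entries -2, 72, -8/9.
That gives 1 positive, 2 negative pivots.
H is indefinite, so the origin is a saddle point.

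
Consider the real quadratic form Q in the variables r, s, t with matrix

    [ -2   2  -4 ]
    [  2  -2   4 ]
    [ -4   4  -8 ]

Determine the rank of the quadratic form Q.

1

Congruent diagonalization of A (simultaneous row and column reduction) yields pivots -2, 0, 0.
Counting signs: 1 negative, 2 zero.
The rank is the number of nonzero pivots: 1.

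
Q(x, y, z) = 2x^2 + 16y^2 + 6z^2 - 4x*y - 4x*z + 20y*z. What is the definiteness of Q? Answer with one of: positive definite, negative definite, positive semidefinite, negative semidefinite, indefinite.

indefinite

Write A = [[2, -2, -2], [-2, 16, 10], [-2, 10, 6]].
Congruent diagonalization of A (simultaneous row and column reduction) yields pivots 2, 14, -4/7.
Counting signs: 2 positive, 1 negative.
Hence Q is indefinite.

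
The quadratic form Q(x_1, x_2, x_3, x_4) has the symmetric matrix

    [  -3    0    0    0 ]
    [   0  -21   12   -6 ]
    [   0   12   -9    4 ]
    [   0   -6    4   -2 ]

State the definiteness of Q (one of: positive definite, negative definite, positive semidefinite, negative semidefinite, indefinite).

Congruent diagonalization of A (simultaneous row and column reduction) yields pivots -3, -21, -15/7, -2/15.
That gives 4 negative pivots.
Hence Q is negative definite.

negative definite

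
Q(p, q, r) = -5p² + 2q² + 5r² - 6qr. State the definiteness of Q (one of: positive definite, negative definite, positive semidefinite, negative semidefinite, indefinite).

indefinite

The symmetric matrix is A = [[-5, 0, 0], [0, 2, -3], [0, -3, 5]].
Symmetric row and column elimination reduces A to a congruent diagonal form with pivots -5, 2, 1/2.
So there are 2 positive, 1 negative pivots.
Hence Q is indefinite.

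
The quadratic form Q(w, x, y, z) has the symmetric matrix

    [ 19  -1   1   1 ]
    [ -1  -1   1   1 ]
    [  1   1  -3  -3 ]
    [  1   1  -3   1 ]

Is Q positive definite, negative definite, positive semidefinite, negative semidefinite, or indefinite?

Applying the same elementary operations to the rows and columns of A produces a congruent diagonal matrix with entries 19, -20/19, -2, 4.
Counting signs: 2 positive, 2 negative.
Hence Q is indefinite.

indefinite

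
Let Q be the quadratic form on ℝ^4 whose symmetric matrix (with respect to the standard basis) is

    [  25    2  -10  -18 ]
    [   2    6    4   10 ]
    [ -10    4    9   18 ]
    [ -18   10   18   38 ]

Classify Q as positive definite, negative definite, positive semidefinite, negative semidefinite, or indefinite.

Leading principal minors: Δ_1 = 25, Δ_2 = 146, Δ_3 = 154, Δ_4 = 120.
All leading principal minors are positive, so by Sylvester's criterion Q is positive definite.

positive definite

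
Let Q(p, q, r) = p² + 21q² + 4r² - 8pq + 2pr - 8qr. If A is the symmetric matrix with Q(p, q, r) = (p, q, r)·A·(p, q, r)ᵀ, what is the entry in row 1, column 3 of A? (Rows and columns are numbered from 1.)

1

The coefficient of p·r in Q is 2. For a symmetric A this equals A[1,3] + A[3,1] = 2·A[1,3].
So A[1,3] = 2/2 = 1.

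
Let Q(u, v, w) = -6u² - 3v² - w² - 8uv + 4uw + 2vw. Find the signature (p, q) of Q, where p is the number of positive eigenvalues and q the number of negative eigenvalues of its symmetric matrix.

The associated matrix is A = [[-6, -4, 2], [-4, -3, 1], [2, 1, -1]].
Applying the same elementary operations to the rows and columns of A produces a congruent diagonal matrix with entries -6, -1/3, 0.
So there are 2 negative, 1 zero pivots.

(0, 2)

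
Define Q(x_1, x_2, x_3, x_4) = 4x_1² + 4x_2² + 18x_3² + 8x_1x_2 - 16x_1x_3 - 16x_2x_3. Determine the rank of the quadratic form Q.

2

Write A = [[4, 4, -8, 0], [4, 4, -8, 0], [-8, -8, 18, 0], [0, 0, 0, 0]].
Symmetric row and column elimination reduces A to a congruent diagonal form with pivots 4, 0, 2, 0.
So there are 2 positive, 2 zero pivots.
The rank is the number of nonzero pivots: 2.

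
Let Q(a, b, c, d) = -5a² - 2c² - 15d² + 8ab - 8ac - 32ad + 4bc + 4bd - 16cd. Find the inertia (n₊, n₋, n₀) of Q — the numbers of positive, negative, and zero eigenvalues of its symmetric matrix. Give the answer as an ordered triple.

The symmetric matrix is A = [[-5, 4, -4, -16], [4, 0, 2, 2], [-4, 2, -2, -8], [-16, 2, -8, -15]].
Applying the same elementary operations to the rows and columns of A produces a congruent diagonal matrix with entries -5, 16/5, 3/4, -1.
So there are 2 positive, 2 negative pivots.

(2, 2, 0)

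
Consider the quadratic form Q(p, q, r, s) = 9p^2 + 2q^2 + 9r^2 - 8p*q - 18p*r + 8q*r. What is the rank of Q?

The associated matrix is A = [[9, -4, -9, 0], [-4, 2, 4, 0], [-9, 4, 9, 0], [0, 0, 0, 0]].
Symmetric row and column elimination reduces A to a congruent diagonal form with pivots 9, 2/9, 0, 0.
Counting signs: 2 positive, 2 zero.
The rank is the number of nonzero pivots: 2.

2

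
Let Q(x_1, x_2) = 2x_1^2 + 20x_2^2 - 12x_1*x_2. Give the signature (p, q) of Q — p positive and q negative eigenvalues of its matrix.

(2, 0)

The associated matrix is A = [[2, -6], [-6, 20]].
An LDLᵀ factorisation of A has diagonal entries 2, 2.
That gives 2 positive pivots.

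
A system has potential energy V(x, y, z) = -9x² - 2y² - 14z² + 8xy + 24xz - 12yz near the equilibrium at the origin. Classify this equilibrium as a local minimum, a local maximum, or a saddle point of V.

saddle point

The Hessian at the origin is H = [[-18, 8, 24], [8, -4, -12], [24, -12, -28]].
An LDLᵀ factorisation of H has diagonal entries -18, -4/9, 8.
That gives 1 positive, 2 negative pivots.
H is indefinite, so the origin is a saddle point.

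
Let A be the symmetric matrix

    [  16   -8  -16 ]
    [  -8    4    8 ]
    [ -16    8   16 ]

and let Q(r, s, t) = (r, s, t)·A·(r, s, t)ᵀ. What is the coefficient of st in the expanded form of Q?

16

The coefficient of st is A[2,3] + A[3,2] = 2·8 = 16.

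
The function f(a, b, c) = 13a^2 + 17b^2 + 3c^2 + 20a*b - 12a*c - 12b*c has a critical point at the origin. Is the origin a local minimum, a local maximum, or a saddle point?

local minimum

The Hessian at the origin is H = [[26, 20, -12], [20, 34, -12], [-12, -12, 6]].
Symmetric row and column elimination reduces H to a congruent diagonal form with pivots 26, 242/13, 6/121.
That gives 3 positive pivots.
H is positive definite, so the origin is a strict local minimum.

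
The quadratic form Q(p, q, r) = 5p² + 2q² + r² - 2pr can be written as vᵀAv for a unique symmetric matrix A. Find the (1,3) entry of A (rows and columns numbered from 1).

-1

The coefficient of p·r in Q is -2. For a symmetric A this equals A[1,3] + A[3,1] = 2·A[1,3].
So A[1,3] = -2/2 = -1.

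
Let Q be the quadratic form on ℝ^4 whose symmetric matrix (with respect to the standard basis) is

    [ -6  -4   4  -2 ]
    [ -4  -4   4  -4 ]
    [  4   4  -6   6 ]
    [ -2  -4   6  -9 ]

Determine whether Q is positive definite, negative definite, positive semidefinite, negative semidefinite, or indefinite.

negative definite

Leading principal minors: Δ_1 = -6, Δ_2 = 8, Δ_3 = -16, Δ_4 = 16.
The signs alternate starting with Δ_1 < 0, so by Sylvester's criterion Q is negative definite.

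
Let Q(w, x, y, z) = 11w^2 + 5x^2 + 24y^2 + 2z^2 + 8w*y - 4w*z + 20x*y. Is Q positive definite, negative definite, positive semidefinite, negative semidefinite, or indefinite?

The symmetric matrix of Q is A = [[11, 0, 4, -2], [0, 5, 10, 0], [4, 10, 24, 0], [-2, 0, 0, 2]].
Leading principal minors: Δ_1 = 11, Δ_2 = 55, Δ_3 = 140, Δ_4 = 200.
All leading principal minors are positive, so by Sylvester's criterion Q is positive definite.

positive definite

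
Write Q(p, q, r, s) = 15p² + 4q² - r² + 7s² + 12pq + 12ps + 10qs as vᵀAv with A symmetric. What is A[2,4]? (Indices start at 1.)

5

The coefficient of q·s in Q is 10. For a symmetric A this equals A[2,4] + A[4,2] = 2·A[2,4].
So A[2,4] = 10/2 = 5.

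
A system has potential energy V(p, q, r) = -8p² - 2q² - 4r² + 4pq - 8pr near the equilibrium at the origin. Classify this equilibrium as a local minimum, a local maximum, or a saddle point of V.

local maximum

The Hessian at the origin is H = [[-16, 4, -8], [4, -4, 0], [-8, 0, -8]].
Applying the same elementary operations to the rows and columns of H produces a congruent diagonal matrix with entries -16, -3, -8/3.
That gives 3 negative pivots.
H is negative definite, so the origin is a strict local maximum.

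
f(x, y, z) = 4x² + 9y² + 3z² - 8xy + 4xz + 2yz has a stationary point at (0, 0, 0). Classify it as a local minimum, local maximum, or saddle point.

local minimum

The Hessian at the origin is H = [[8, -8, 4], [-8, 18, 2], [4, 2, 6]].
An LDLᵀ factorisation of H has diagonal entries 8, 10, 2/5.
So there are 3 positive pivots.
H is positive definite, so the origin is a strict local minimum.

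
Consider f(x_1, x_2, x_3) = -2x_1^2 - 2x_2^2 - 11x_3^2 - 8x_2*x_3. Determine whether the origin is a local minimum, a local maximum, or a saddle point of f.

local maximum

The Hessian at the origin is H = [[-4, 0, 0], [0, -4, -8], [0, -8, -22]].
Applying the same elementary operations to the rows and columns of H produces a congruent diagonal matrix with entries -4, -4, -6.
Counting signs: 3 negative.
H is negative definite, so the origin is a strict local maximum.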